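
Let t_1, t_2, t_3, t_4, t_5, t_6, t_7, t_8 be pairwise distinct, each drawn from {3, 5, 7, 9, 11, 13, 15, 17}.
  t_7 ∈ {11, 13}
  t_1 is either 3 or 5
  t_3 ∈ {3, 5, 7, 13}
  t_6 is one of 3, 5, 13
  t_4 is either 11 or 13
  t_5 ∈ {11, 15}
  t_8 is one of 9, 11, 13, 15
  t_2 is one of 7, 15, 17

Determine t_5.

Among the 8 variables, 9 fits only t_8 (and all 8 values in {3, 5, 7, 9, 11, 13, 15, 17} must be used), so t_8 = 9.
The 7 still-open variables draw from only 7 values {3, 5, 7, 11, 13, 15, 17}, so each is used; only t_2 can be 17, hence t_2 = 17.
Among the 6 still-open variables, 7 fits only t_3 (and all 6 values in {3, 5, 7, 11, 13, 15} must be used), so t_3 = 7.
The 5 still-open variables together cover exactly {3, 5, 11, 13, 15} — 5 values for 5 variables — and 15 appears only in t_5's list, so t_5 = 15.

15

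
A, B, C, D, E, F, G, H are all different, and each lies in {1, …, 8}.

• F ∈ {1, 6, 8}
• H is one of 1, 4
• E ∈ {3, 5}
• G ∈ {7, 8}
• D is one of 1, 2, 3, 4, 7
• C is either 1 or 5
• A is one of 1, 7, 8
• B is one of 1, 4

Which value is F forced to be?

6

The 8 variables together cover exactly {1, 2, 3, 4, 5, 6, 7, 8} — 8 values for 8 variables — and 2 appears only in D's list, so D = 2.
Among the 7 still-open variables, 3 fits only E (and all 7 values in {1, 3, 4, 5, 6, 7, 8} must be used), so E = 3.
The 6 still-open variables together cover exactly {1, 4, 5, 6, 7, 8} — 6 values for 6 variables — and 5 appears only in C's list, so C = 5.
The 5 still-open variables draw from only 5 values {1, 4, 6, 7, 8}, so each is used; only F can be 6, hence F = 6.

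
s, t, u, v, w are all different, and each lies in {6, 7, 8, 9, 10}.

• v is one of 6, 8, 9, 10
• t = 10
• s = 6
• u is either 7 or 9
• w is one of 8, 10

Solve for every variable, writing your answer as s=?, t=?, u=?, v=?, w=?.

s must be 6 (only option left). Remove 6 from v.
t has just one choice, so t = 10. Remove 10 from v, w.
w must be 8 (only option left). Strike 8 from v.
v has just one choice, so v = 9. Strike 9 from u.
u must be 7 (only option left).

s=6, t=10, u=7, v=9, w=8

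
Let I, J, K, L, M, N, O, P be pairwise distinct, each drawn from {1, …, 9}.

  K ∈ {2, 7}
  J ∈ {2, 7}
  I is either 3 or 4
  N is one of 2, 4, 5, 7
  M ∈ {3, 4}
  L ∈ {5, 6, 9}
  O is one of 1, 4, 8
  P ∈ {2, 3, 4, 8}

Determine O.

1

The 2 variables I and M are confined to {3, 4}, which locks those values in; drop them from N, O, P.
J and K share exactly the 2 values {2, 7}; by pigeonhole those values go to them, so strike 2, 7 from N, P.
N's domain is down to {5}, so N = 5. Eliminate 5 elsewhere: L.
That leaves P = 8. Eliminate 8 elsewhere: O.
So O = 1.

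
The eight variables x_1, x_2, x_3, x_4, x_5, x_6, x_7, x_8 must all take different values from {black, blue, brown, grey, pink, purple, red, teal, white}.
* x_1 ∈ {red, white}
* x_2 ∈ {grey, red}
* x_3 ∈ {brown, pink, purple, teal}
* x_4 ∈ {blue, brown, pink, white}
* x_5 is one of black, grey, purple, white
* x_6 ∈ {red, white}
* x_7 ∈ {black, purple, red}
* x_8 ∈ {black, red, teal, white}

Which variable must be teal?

x_8

The 2 variables x_1 and x_6 are confined to {red, white}, which locks those values in; drop them from x_2, x_4, x_5, x_7, x_8.
x_2's domain is down to {grey}, so x_2 = grey. Remove grey from x_5.
The 2 variables x_5 and x_7 are confined to {black, purple}, which locks those values in; drop them from x_3, x_8.
So teal goes to x_8.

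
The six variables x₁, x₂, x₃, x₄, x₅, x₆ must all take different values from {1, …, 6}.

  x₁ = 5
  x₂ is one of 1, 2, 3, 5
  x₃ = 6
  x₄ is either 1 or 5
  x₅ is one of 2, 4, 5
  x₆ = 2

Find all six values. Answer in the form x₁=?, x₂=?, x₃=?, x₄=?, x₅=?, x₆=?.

x₁ must be 5 (only option left). So x₂, x₄, x₅ can't be 5.
x₃ must be 6 (only option left).
That leaves x₄ = 1. So x₂ can't be 1.
x₆ has just one choice, so x₆ = 2. Strike 2 from x₂, x₅.
That leaves x₂ = 3.
That leaves x₅ = 4.

x₁=5, x₂=3, x₃=6, x₄=1, x₅=4, x₆=2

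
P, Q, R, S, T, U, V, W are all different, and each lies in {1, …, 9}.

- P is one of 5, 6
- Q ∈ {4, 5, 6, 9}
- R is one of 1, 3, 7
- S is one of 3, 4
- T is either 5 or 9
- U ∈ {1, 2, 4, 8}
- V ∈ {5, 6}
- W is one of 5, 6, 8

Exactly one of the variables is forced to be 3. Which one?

S

The 2 variables P and V are confined to {5, 6}, which locks those values in; drop them from Q, T, W.
T's domain is down to {9}, so T = 9. So Q can't be 9.
W must be 8 (only option left). Remove 8 from U.
Q's domain is down to {4}, so Q = 4. Remove 4 from S, U.
So 3 goes to S.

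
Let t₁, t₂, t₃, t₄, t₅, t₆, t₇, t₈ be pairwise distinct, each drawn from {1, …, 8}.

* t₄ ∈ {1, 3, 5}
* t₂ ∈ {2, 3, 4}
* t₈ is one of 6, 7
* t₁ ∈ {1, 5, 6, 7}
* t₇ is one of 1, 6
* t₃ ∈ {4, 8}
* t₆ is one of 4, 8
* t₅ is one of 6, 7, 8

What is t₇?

1

The 8 variables draw from only 8 values {1, 2, 3, 4, 5, 6, 7, 8}, so each is used; only t₂ can be 2, hence t₂ = 2.
Among the 7 still-open variables, 3 fits only t₄ (and all 7 values in {1, 3, 4, 5, 6, 7, 8} must be used), so t₄ = 3.
The 6 still-open variables draw from only 6 values {1, 4, 5, 6, 7, 8}, so each is used; only t₁ can be 5, hence t₁ = 5.
The 5 still-open variables together cover exactly {1, 4, 6, 7, 8} — 5 values for 5 variables — and 1 appears only in t₇'s list, so t₇ = 1.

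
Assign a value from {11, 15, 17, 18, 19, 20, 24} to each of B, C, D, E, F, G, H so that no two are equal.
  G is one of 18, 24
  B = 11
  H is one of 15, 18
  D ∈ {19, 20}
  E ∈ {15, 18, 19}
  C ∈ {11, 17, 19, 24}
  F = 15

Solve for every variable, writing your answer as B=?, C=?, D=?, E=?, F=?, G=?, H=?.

B must be 11 (only option left). Eliminate 11 elsewhere: C.
F's domain is down to {15}, so F = 15. Eliminate 15 elsewhere: E, H.
H must be 18 (only option left). Remove 18 from E, G.
E's domain is down to {19}, so E = 19. So C, D can't be 19.
G has just one choice, so G = 24. Eliminate 24 elsewhere: C.
That leaves C = 17.
D has just one choice, so D = 20.

B=11, C=17, D=20, E=19, F=15, G=24, H=18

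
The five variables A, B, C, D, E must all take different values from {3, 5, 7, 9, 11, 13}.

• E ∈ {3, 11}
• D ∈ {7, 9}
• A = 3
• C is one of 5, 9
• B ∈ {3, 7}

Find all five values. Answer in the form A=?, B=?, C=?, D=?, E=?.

A must be 3 (only option left). Remove 3 from B, E.
That leaves B = 7. So D can't be 7.
D's domain is down to {9}, so D = 9. Remove 9 from C.
That leaves E = 11.
C must be 5 (only option left).

A=3, B=7, C=5, D=9, E=11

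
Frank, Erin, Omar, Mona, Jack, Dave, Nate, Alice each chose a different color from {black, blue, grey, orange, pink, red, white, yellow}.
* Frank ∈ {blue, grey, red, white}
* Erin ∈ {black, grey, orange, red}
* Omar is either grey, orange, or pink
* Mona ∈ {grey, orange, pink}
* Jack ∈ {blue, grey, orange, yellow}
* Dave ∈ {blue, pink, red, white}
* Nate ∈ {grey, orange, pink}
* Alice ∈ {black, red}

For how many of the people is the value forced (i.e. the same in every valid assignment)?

The 8 variables draw from only 8 values {black, blue, grey, orange, pink, red, white, yellow}, so each is used; only Jack can be yellow, hence Jack = yellow.
The 3 variables Omar, Mona, Nate are confined to {grey, orange, pink}, which locks those values in; drop them from Frank, Erin, Dave.
Erin and Alice between them cover only {black, red} — a naked pair. Remove those values from Frank, Dave.
Determined: Jack=yellow. The other people each still have more than one consistent value. That makes 1.

1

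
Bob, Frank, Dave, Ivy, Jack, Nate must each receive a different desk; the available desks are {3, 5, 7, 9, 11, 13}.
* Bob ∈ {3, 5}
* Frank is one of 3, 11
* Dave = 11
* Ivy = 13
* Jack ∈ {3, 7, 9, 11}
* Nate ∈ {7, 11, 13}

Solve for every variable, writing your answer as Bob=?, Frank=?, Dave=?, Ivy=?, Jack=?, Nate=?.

Bob=5, Frank=3, Dave=11, Ivy=13, Jack=9, Nate=7

Dave has just one choice, so Dave = 11. So Frank, Jack, Nate can't be 11.
Ivy must be 13 (only option left). Remove 13 from Nate.
That leaves Nate = 7. Strike 7 from Jack.
Frank has just one choice, so Frank = 3. Eliminate 3 elsewhere: Bob, Jack.
Jack must be 9 (only option left).
Bob's domain is down to {5}, so Bob = 5.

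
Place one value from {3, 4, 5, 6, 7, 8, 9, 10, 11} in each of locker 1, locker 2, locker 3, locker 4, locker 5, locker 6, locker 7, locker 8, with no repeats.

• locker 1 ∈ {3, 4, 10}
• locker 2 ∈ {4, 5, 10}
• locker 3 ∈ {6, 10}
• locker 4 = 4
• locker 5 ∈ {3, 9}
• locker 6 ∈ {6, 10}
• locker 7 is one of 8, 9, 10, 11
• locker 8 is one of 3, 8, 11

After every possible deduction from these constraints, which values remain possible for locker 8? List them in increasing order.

locker 4 must be 4 (only option left). Strike 4 from locker 1, locker 2.
Among the 7 still-open variables, 5 fits only locker 2 (and all 7 values in {3, 5, 6, 8, 9, 10, 11} must be used), so locker 2 = 5.
locker 3 and locker 6 share exactly the 2 values {6, 10}; by pigeonhole those values go to them, so strike 6, 10 from locker 1, locker 7.
locker 1's domain is down to {3}, so locker 1 = 3. Remove 3 from locker 5, locker 8.
That leaves locker 5 = 9. Remove 9 from locker 7.
No further eliminations apply; locker 8 can still be any of 8, 11.

8, 11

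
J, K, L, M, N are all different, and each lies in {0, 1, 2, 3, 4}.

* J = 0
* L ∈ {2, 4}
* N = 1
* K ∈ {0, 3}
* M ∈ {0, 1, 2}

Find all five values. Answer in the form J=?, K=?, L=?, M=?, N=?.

J has just one choice, so J = 0. Eliminate 0 elsewhere: K, M.
K must be 3 (only option left).
N must be 1 (only option left). So M can't be 1.
M has just one choice, so M = 2. Remove 2 from L.
L's domain is down to {4}, so L = 4.

J=0, K=3, L=4, M=2, N=1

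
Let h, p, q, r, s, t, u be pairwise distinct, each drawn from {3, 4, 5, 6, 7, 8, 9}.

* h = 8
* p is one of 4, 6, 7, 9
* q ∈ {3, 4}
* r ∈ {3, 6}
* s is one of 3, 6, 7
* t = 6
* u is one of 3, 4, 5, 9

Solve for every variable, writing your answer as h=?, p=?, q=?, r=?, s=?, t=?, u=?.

h has just one choice, so h = 8.
That leaves t = 6. So p, r, s can't be 6.
r has just one choice, so r = 3. Remove 3 from q, s, u.
s's domain is down to {7}, so s = 7. Eliminate 7 elsewhere: p.
q has just one choice, so q = 4. Strike 4 from p, u.
p must be 9 (only option left). Remove 9 from u.
That leaves u = 5.

h=8, p=9, q=4, r=3, s=7, t=6, u=5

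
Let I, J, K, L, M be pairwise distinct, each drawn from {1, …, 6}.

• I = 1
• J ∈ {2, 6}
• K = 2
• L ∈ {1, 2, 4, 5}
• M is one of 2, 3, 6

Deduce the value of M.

3

I must be 1 (only option left). Strike 1 from L.
K's domain is down to {2}, so K = 2. Eliminate 2 elsewhere: J, L, M.
J's domain is down to {6}, so J = 6. Eliminate 6 elsewhere: M.
So M = 3.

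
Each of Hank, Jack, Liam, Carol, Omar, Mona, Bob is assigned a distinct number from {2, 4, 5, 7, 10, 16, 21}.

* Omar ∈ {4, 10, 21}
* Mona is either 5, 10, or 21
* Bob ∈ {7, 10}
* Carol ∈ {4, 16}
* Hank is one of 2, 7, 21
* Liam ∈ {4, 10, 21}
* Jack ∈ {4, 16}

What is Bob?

Among the 7 variables, 2 fits only Hank (and all 7 values in {2, 4, 5, 7, 10, 16, 21} must be used), so Hank = 2.
Among the 6 still-open variables, 5 fits only Mona (and all 6 values in {4, 5, 7, 10, 16, 21} must be used), so Mona = 5.
The 5 still-open variables draw from only 5 values {4, 7, 10, 16, 21}, so each is used; only Bob can be 7, hence Bob = 7.

7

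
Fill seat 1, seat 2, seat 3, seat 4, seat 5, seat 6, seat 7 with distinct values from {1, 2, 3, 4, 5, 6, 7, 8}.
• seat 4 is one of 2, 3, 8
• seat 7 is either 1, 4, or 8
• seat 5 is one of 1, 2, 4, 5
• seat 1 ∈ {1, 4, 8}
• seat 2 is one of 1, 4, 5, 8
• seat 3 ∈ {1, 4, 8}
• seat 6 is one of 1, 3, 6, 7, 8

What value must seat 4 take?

seat 1, seat 3, seat 7 share exactly the 3 values {1, 4, 8}; by pigeonhole those values go to them, so strike 1, 4, 8 from seat 2, seat 4, seat 5, seat 6.
seat 2 has just one choice, so seat 2 = 5. Strike 5 from seat 5.
seat 5's domain is down to {2}, so seat 5 = 2. Remove 2 from seat 4.
So seat 4 = 3.

3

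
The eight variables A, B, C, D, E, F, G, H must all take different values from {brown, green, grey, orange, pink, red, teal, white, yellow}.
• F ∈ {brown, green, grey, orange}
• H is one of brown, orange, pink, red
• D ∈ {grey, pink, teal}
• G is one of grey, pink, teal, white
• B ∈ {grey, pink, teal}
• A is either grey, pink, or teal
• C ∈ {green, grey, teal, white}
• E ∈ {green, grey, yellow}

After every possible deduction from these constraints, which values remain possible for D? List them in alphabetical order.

A, B, D share exactly the 3 values {grey, pink, teal}; by pigeonhole those values go to them, so strike grey, pink, teal from C, E, F, G, H.
G's domain is down to {white}, so G = white. Eliminate white elsewhere: C.
That leaves C = green. Remove green from E, F.
E's domain is down to {yellow}, so E = yellow.
No further eliminations apply; D can still be any of grey, pink, teal.

grey, pink, teal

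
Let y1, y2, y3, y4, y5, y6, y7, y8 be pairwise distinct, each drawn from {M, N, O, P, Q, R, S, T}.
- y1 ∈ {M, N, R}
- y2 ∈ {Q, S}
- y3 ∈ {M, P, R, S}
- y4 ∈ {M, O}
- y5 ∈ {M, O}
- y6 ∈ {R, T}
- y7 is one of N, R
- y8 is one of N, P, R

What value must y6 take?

T

Among the 8 variables, Q fits only y2 (and all 8 values in {M, N, O, P, Q, R, S, T} must be used), so y2 = Q.
The 7 still-open variables draw from only 7 values {M, N, O, P, R, S, T}, so each is used; only y3 can be S, hence y3 = S.
Among the 6 still-open variables, P fits only y8 (and all 6 values in {M, N, O, P, R, T} must be used), so y8 = P.
Among the 5 still-open variables, T fits only y6 (and all 5 values in {M, N, O, R, T} must be used), so y6 = T.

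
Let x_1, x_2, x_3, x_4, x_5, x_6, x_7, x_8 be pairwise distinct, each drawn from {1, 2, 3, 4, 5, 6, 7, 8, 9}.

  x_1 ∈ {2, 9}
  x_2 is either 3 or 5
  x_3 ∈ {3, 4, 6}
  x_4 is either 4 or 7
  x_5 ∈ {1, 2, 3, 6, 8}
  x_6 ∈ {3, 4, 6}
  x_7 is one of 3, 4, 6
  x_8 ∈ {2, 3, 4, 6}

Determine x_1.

9

The 3 variables x_3, x_6, x_7 are confined to {3, 4, 6}, which locks those values in; drop them from x_2, x_4, x_5, x_8.
x_2 must be 5 (only option left).
x_4's domain is down to {7}, so x_4 = 7.
That leaves x_8 = 2. Strike 2 from x_1, x_5.
So x_1 = 9.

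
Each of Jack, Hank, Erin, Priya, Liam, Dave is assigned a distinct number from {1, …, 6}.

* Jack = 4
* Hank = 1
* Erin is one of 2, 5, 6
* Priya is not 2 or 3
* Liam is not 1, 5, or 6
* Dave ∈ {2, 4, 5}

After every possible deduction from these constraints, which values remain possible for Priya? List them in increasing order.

5, 6

Jack's domain is down to {4}, so Jack = 4. So Priya, Liam, Dave can't be 4.
Hank's domain is down to {1}, so Hank = 1. Eliminate 1 elsewhere: Priya.
The 4 still-open variables draw from only 4 values {2, 3, 5, 6}, so each is used; only Liam can be 3, hence Liam = 3.
No further eliminations apply; Priya can still be any of 5, 6.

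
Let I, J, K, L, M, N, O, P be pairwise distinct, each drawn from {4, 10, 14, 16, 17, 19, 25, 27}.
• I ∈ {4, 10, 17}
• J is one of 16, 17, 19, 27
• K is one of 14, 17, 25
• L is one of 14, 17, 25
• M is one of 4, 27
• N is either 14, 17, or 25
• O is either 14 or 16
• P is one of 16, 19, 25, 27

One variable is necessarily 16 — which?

Among the 8 variables, 10 fits only I (and all 8 values in {4, 10, 14, 16, 17, 19, 25, 27} must be used), so I = 10.
The 7 still-open variables together cover exactly {4, 14, 16, 17, 19, 25, 27} — 7 values for 7 variables — and 4 appears only in M's list, so M = 4.
The 3 variables K, L, N are confined to {14, 17, 25}, which locks those values in; drop them from J, O, P.
So 16 goes to O.

O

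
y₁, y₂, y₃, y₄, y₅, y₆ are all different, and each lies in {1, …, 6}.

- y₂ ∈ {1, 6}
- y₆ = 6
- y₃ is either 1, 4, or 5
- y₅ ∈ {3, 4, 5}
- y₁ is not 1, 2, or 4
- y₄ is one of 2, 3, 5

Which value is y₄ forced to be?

2

y₆ has just one choice, so y₆ = 6. So y₁, y₂ can't be 6.
y₂ must be 1 (only option left). So y₃ can't be 1.
The 4 still-open variables draw from only 4 values {2, 3, 4, 5}, so each is used; only y₄ can be 2, hence y₄ = 2.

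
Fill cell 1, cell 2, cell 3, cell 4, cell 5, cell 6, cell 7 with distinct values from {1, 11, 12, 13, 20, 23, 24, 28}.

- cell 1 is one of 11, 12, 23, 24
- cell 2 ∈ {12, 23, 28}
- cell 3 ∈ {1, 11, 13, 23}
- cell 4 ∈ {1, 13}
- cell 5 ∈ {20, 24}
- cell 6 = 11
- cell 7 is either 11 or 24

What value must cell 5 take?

cell 6's domain is down to {11}, so cell 6 = 11. Strike 11 from cell 1, cell 3, cell 7.
cell 7's domain is down to {24}, so cell 7 = 24. Strike 24 from cell 1, cell 5.
So cell 5 = 20.

20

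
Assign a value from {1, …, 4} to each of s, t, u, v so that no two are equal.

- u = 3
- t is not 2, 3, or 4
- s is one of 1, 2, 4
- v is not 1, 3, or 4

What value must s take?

4

t's domain is down to {1}, so t = 1. Remove 1 from s.
u must be 3 (only option left).
v has just one choice, so v = 2. Eliminate 2 elsewhere: s.
So s = 4.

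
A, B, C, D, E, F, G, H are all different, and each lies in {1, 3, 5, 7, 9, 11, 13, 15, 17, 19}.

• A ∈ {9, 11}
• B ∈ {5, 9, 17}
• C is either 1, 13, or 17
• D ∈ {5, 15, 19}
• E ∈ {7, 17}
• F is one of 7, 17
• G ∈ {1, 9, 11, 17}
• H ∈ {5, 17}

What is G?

The 2 variables E and F are confined to {7, 17}, which locks those values in; drop them from B, C, G, H.
H's domain is down to {5}, so H = 5. Eliminate 5 elsewhere: B, D.
B's domain is down to {9}, so B = 9. So A, G can't be 9.
That leaves A = 11. Eliminate 11 elsewhere: G.
So G = 1.

1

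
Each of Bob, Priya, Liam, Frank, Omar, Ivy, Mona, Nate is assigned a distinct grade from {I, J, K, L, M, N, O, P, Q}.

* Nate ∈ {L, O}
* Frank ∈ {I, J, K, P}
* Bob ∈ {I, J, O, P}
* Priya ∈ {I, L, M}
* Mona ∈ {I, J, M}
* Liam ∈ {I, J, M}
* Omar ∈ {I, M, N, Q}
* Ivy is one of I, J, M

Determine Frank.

Liam, Ivy, Mona between them cover only {I, J, M} — a naked triple. Remove those values from Bob, Priya, Frank, Omar.
That leaves Priya = L. So Nate can't be L.
That leaves Nate = O. Remove O from Bob.
Bob's domain is down to {P}, so Bob = P. Remove P from Frank.
So Frank = K.

K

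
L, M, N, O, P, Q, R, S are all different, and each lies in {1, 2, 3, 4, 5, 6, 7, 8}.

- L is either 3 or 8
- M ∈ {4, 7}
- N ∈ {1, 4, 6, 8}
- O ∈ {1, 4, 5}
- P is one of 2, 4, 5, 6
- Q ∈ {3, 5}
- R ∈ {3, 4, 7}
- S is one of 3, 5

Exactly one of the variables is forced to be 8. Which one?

Among the 8 variables, 2 fits only P (and all 8 values in {1, 2, 3, 4, 5, 6, 7, 8} must be used), so P = 2.
The 7 still-open variables draw from only 7 values {1, 3, 4, 5, 6, 7, 8}, so each is used; only N can be 6, hence N = 6.
The 6 still-open variables draw from only 6 values {1, 3, 4, 5, 7, 8}, so each is used; only O can be 1, hence O = 1.
The 5 still-open variables draw from only 5 values {3, 4, 5, 7, 8}, so each is used; only L can be 8, hence L = 8.

L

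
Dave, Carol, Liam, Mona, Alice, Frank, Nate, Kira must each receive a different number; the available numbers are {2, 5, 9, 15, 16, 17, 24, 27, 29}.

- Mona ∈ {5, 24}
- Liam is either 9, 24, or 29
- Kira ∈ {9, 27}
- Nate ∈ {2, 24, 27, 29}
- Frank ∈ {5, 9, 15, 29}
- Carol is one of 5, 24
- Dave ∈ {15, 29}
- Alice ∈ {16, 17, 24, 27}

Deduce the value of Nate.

Carol and Mona share exactly the 2 values {5, 24}; by pigeonhole those values go to them, so strike 5, 24 from Liam, Alice, Frank, Nate.
Dave, Liam, Frank share exactly the 3 values {9, 15, 29}; by pigeonhole those values go to them, so strike 9, 15, 29 from Nate, Kira.
Kira's domain is down to {27}, so Kira = 27. Eliminate 27 elsewhere: Alice, Nate.
So Nate = 2.

2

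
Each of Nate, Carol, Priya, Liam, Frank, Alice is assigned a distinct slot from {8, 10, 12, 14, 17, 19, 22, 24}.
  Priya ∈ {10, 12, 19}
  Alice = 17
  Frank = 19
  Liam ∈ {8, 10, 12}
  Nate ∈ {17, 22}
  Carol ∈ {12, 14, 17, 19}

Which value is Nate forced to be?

Frank has just one choice, so Frank = 19. Eliminate 19 elsewhere: Carol, Priya.
Alice's domain is down to {17}, so Alice = 17. Remove 17 from Nate, Carol.
So Nate = 22.

22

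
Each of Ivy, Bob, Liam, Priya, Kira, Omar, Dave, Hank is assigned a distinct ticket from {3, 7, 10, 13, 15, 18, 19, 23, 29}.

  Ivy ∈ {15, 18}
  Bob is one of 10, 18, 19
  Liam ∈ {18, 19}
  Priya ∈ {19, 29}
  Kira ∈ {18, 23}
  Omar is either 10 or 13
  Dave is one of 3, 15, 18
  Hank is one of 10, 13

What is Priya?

Among the 8 variables, 3 fits only Dave (and all 8 values in {3, 10, 13, 15, 18, 19, 23, 29} must be used), so Dave = 3.
The 7 still-open variables together cover exactly {10, 13, 15, 18, 19, 23, 29} — 7 values for 7 variables — and 15 appears only in Ivy's list, so Ivy = 15.
The 6 still-open variables together cover exactly {10, 13, 18, 19, 23, 29} — 6 values for 6 variables — and 23 appears only in Kira's list, so Kira = 23.
The 5 still-open variables draw from only 5 values {10, 13, 18, 19, 29}, so each is used; only Priya can be 29, hence Priya = 29.

29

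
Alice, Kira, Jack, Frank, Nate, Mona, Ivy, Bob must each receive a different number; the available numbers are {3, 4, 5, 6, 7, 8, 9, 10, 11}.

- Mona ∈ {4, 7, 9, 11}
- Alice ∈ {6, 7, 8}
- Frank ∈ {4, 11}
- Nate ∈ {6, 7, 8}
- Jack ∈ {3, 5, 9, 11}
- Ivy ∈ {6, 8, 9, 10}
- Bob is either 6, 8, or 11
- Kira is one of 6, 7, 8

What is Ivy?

10

Alice, Kira, Nate between them cover only {6, 7, 8} — a naked triple. Remove those values from Mona, Ivy, Bob.
That leaves Bob = 11. Remove 11 from Jack, Frank, Mona.
Frank has just one choice, so Frank = 4. Eliminate 4 elsewhere: Mona.
Mona must be 9 (only option left). So Jack, Ivy can't be 9.
So Ivy = 10.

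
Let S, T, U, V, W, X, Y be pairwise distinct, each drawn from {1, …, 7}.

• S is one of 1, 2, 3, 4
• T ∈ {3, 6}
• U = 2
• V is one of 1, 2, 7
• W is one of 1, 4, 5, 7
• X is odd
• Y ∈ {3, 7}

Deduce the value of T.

U must be 2 (only option left). So S, V can't be 2.
The 6 still-open variables draw from only 6 values {1, 3, 4, 5, 6, 7}, so each is used; only T can be 6, hence T = 6.

6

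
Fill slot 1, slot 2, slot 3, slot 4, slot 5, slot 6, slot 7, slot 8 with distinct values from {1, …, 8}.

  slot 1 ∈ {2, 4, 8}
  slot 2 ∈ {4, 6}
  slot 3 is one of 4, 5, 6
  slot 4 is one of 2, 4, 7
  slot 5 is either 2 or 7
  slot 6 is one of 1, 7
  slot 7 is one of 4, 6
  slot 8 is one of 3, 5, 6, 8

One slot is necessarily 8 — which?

slot 1

The 8 variables together cover exactly {1, 2, 3, 4, 5, 6, 7, 8} — 8 values for 8 variables — and 1 appears only in slot 6's list, so slot 6 = 1.
The 7 still-open variables draw from only 7 values {2, 3, 4, 5, 6, 7, 8}, so each is used; only slot 8 can be 3, hence slot 8 = 3.
Among the 6 still-open variables, 5 fits only slot 3 (and all 6 values in {2, 4, 5, 6, 7, 8} must be used), so slot 3 = 5.
Among the 5 still-open variables, 8 fits only slot 1 (and all 5 values in {2, 4, 6, 7, 8} must be used), so slot 1 = 8.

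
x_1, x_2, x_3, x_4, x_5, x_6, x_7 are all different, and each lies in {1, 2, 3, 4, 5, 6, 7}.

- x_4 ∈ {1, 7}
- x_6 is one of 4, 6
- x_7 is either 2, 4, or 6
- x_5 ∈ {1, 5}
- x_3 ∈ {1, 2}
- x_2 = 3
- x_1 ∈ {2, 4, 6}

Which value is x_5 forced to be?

x_2 must be 3 (only option left).
The 6 still-open variables draw from only 6 values {1, 2, 4, 5, 6, 7}, so each is used; only x_5 can be 5, hence x_5 = 5.

5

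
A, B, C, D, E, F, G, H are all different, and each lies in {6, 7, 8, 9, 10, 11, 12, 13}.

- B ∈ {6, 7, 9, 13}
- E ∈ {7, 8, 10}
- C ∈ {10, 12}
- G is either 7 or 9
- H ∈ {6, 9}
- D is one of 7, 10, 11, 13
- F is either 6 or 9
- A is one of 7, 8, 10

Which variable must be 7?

G

The 8 variables draw from only 8 values {6, 7, 8, 9, 10, 11, 12, 13}, so each is used; only D can be 11, hence D = 11.
Among the 7 still-open variables, 12 fits only C (and all 7 values in {6, 7, 8, 9, 10, 12, 13} must be used), so C = 12.
Among the 6 still-open variables, 13 fits only B (and all 6 values in {6, 7, 8, 9, 10, 13} must be used), so B = 13.
F and H between them cover only {6, 9} — a naked pair. Remove those values from G.
So 7 goes to G.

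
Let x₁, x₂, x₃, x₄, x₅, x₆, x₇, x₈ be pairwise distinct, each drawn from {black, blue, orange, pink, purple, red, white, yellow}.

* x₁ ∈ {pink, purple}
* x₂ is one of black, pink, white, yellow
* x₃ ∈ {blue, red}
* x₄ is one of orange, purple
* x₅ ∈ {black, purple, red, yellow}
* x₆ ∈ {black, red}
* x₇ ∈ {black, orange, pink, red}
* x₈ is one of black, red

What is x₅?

Among the 8 variables, blue fits only x₃ (and all 8 values in {black, blue, orange, pink, purple, red, white, yellow} must be used), so x₃ = blue.
The 7 still-open variables together cover exactly {black, orange, pink, purple, red, white, yellow} — 7 values for 7 variables — and white appears only in x₂'s list, so x₂ = white.
Among the 6 still-open variables, yellow fits only x₅ (and all 6 values in {black, orange, pink, purple, red, yellow} must be used), so x₅ = yellow.

yellow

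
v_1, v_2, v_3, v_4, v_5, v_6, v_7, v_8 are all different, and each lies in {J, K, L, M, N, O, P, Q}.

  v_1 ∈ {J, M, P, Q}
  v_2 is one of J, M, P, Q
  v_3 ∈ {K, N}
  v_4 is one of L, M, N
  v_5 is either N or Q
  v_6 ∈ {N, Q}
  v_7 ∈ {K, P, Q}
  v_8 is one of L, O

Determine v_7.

P

The 8 variables together cover exactly {J, K, L, M, N, O, P, Q} — 8 values for 8 variables — and O appears only in v_8's list, so v_8 = O.
Among the 7 still-open variables, L fits only v_4 (and all 7 values in {J, K, L, M, N, P, Q} must be used), so v_4 = L.
The 2 variables v_5 and v_6 are confined to {N, Q}, which locks those values in; drop them from v_1, v_2, v_3, v_7.
That leaves v_3 = K. So v_7 can't be K.
So v_7 = P.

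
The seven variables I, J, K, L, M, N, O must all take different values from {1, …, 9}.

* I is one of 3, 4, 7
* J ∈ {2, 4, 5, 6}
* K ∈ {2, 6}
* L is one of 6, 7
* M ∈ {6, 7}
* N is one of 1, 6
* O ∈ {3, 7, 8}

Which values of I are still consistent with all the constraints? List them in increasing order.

L and M between them cover only {6, 7} — a naked pair. Remove those values from I, J, K, N, O.
K must be 2 (only option left). Eliminate 2 elsewhere: J.
N has just one choice, so N = 1.
No further eliminations apply; I can still be any of 3, 4.

3, 4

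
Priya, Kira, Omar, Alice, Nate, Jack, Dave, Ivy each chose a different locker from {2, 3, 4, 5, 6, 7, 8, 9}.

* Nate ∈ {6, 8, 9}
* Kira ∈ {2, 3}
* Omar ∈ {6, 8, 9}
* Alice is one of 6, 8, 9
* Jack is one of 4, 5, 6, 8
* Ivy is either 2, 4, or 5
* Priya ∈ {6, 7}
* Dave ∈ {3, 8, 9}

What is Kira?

The 8 variables draw from only 8 values {2, 3, 4, 5, 6, 7, 8, 9}, so each is used; only Priya can be 7, hence Priya = 7.
Omar, Alice, Nate share exactly the 3 values {6, 8, 9}; by pigeonhole those values go to them, so strike 6, 8, 9 from Jack, Dave.
Dave has just one choice, so Dave = 3. So Kira can't be 3.
So Kira = 2.

2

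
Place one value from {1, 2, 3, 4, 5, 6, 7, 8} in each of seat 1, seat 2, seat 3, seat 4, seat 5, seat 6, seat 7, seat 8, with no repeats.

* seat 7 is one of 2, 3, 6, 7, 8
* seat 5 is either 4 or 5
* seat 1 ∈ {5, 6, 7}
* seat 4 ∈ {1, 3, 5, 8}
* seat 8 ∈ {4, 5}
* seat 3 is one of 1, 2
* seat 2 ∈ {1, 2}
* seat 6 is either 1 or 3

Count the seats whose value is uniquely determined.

The 2 variables seat 2 and seat 3 are confined to {1, 2}, which locks those values in; drop them from seat 4, seat 6, seat 7.
seat 6's domain is down to {3}, so seat 6 = 3. Strike 3 from seat 4, seat 7.
seat 5 and seat 8 between them cover only {4, 5} — a naked pair. Remove those values from seat 1, seat 4.
seat 4 has just one choice, so seat 4 = 8. Remove 8 from seat 7.
Determined: seat 4=8, seat 6=3. The other seats each still have more than one consistent value. That makes 2.

2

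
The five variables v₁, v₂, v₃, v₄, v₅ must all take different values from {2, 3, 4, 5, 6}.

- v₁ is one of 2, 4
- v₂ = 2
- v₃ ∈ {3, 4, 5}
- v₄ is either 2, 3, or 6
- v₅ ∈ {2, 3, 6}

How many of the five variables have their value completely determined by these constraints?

3

v₂ has just one choice, so v₂ = 2. So v₁, v₄, v₅ can't be 2.
That leaves v₁ = 4. Eliminate 4 elsewhere: v₃.
The 3 still-open variables together cover exactly {3, 5, 6} — 3 values for 3 variables — and 5 appears only in v₃'s list, so v₃ = 5.
Determined: v₁=4, v₂=2, v₃=5. The other variables each still have more than one consistent value. That makes 3.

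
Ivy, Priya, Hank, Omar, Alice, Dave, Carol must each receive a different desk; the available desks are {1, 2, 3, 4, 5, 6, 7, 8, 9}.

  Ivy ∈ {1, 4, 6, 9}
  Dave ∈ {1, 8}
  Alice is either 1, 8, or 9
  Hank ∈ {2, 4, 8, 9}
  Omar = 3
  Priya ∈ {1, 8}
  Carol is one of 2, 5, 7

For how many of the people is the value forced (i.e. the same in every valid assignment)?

2

Omar must be 3 (only option left).
Priya and Dave share exactly the 2 values {1, 8}; by pigeonhole those values go to them, so strike 1, 8 from Ivy, Hank, Alice.
Alice has just one choice, so Alice = 9. So Ivy, Hank can't be 9.
Determined: Omar=3, Alice=9. The other people each still have more than one consistent value. That makes 2.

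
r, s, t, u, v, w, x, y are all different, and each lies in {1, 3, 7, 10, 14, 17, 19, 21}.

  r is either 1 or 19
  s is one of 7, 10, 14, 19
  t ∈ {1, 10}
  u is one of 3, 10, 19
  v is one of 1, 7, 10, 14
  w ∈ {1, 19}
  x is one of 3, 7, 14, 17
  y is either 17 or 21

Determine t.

10

The 8 variables draw from only 8 values {1, 3, 7, 10, 14, 17, 19, 21}, so each is used; only y can be 21, hence y = 21.
The 7 still-open variables together cover exactly {1, 3, 7, 10, 14, 17, 19} — 7 values for 7 variables — and 17 appears only in x's list, so x = 17.
The 6 still-open variables draw from only 6 values {1, 3, 7, 10, 14, 19}, so each is used; only u can be 3, hence u = 3.
The 2 variables r and w are confined to {1, 19}, which locks those values in; drop them from s, t, v.
So t = 10.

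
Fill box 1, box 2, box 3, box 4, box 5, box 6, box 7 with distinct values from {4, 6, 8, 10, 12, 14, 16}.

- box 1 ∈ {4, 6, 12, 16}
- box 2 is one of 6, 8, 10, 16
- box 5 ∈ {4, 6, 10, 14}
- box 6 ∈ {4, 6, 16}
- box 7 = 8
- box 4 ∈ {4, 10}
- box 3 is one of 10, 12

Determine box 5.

14

box 7 must be 8 (only option left). Strike 8 from box 2.
Among the 6 still-open variables, 14 fits only box 5 (and all 6 values in {4, 6, 10, 12, 14, 16} must be used), so box 5 = 14.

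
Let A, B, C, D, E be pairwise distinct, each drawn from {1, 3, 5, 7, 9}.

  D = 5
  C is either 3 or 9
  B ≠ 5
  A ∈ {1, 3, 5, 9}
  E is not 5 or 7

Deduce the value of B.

7

D's domain is down to {5}, so D = 5. Remove 5 from A.
The 4 still-open variables draw from only 4 values {1, 3, 7, 9}, so each is used; only B can be 7, hence B = 7.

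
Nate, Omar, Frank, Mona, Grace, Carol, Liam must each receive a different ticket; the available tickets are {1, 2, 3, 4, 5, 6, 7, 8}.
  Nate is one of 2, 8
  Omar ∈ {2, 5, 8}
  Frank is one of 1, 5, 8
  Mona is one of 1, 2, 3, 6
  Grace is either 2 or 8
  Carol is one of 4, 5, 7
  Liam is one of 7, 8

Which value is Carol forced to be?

4

Nate and Grace share exactly the 2 values {2, 8}; by pigeonhole those values go to them, so strike 2, 8 from Omar, Frank, Mona, Liam.
Omar must be 5 (only option left). Remove 5 from Frank, Carol.
That leaves Frank = 1. So Mona can't be 1.
Liam has just one choice, so Liam = 7. Eliminate 7 elsewhere: Carol.
So Carol = 4.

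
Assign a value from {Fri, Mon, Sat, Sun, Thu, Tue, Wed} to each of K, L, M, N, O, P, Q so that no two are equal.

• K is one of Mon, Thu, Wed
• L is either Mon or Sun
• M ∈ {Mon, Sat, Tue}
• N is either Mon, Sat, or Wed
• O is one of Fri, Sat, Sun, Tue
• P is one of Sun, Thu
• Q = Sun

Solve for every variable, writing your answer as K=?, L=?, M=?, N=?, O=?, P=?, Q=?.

Q has just one choice, so Q = Sun. Remove Sun from L, O, P.
L must be Mon (only option left). Strike Mon from K, M, N.
P must be Thu (only option left). Remove Thu from K.
K's domain is down to {Wed}, so K = Wed. Remove Wed from N.
That leaves N = Sat. Remove Sat from M, O.
M's domain is down to {Tue}, so M = Tue. Remove Tue from O.
O has just one choice, so O = Fri.

K=Wed, L=Mon, M=Tue, N=Sat, O=Fri, P=Thu, Q=Sun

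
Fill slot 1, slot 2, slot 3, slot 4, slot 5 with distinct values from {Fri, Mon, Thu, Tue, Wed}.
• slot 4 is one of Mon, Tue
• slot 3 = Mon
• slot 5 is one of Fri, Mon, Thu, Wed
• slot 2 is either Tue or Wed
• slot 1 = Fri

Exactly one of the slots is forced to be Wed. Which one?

slot 2

slot 1 must be Fri (only option left). Eliminate Fri elsewhere: slot 5.
slot 3 must be Mon (only option left). Remove Mon from slot 4, slot 5.
That leaves slot 4 = Tue. Eliminate Tue elsewhere: slot 2.
So Wed goes to slot 2.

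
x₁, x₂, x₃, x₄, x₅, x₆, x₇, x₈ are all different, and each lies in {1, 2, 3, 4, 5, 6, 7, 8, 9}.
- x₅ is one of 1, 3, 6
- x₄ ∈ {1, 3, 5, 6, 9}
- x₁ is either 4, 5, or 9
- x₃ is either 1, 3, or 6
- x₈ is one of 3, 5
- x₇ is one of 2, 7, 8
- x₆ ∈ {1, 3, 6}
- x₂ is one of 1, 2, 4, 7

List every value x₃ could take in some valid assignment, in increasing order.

1, 3, 6

The 3 variables x₃, x₅, x₆ are confined to {1, 3, 6}, which locks those values in; drop them from x₂, x₄, x₈.
x₈ must be 5 (only option left). Eliminate 5 elsewhere: x₁, x₄.
x₄ has just one choice, so x₄ = 9. Strike 9 from x₁.
x₁ has just one choice, so x₁ = 4. So x₂ can't be 4.
No further eliminations apply; x₃ can still be any of 1, 3, 6.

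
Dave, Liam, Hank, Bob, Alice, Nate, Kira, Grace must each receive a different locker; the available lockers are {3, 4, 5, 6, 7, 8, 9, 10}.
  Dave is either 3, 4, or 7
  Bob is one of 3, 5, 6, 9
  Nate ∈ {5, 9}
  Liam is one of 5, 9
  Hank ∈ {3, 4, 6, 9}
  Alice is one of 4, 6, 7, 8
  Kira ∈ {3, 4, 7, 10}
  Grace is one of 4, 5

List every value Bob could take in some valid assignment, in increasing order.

3, 6

Among the 8 variables, 8 fits only Alice (and all 8 values in {3, 4, 5, 6, 7, 8, 9, 10} must be used), so Alice = 8.
The 7 still-open variables draw from only 7 values {3, 4, 5, 6, 7, 9, 10}, so each is used; only Kira can be 10, hence Kira = 10.
The 6 still-open variables together cover exactly {3, 4, 5, 6, 7, 9} — 6 values for 6 variables — and 7 appears only in Dave's list, so Dave = 7.
The 2 variables Liam and Nate are confined to {5, 9}, which locks those values in; drop them from Hank, Bob, Grace.
Grace must be 4 (only option left). Strike 4 from Hank.
No further eliminations apply; Bob can still be any of 3, 6.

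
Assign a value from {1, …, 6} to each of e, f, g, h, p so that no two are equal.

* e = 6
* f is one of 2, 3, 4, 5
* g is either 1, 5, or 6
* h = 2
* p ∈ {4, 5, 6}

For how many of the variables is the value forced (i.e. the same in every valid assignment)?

e's domain is down to {6}, so e = 6. Eliminate 6 elsewhere: g, p.
h must be 2 (only option left). So f can't be 2.
Determined: e=6, h=2. The other variables each still have more than one consistent value. That makes 2.

2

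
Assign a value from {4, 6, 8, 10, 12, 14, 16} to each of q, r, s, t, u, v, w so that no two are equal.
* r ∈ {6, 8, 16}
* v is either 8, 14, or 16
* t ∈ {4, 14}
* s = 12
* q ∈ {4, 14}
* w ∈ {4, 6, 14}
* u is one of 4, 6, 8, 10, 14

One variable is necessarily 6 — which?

s has just one choice, so s = 12.
Among the 6 still-open variables, 10 fits only u (and all 6 values in {4, 6, 8, 10, 14, 16} must be used), so u = 10.
q and t between them cover only {4, 14} — a naked pair. Remove those values from v, w.
So 6 goes to w.

w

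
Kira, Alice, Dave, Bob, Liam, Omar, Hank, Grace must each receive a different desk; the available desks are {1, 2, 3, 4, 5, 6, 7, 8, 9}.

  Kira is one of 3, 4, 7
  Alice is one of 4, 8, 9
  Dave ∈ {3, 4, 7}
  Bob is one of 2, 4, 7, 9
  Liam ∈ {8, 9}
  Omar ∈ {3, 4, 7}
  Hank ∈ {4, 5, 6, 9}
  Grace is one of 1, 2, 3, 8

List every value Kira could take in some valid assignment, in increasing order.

Kira, Dave, Omar share exactly the 3 values {3, 4, 7}; by pigeonhole those values go to them, so strike 3, 4, 7 from Alice, Bob, Hank, Grace.
Alice and Liam between them cover only {8, 9} — a naked pair. Remove those values from Bob, Hank, Grace.
That leaves Bob = 2. Remove 2 from Grace.
Grace's domain is down to {1}, so Grace = 1.
No further eliminations apply; Kira can still be any of 3, 4, 7.

3, 4, 7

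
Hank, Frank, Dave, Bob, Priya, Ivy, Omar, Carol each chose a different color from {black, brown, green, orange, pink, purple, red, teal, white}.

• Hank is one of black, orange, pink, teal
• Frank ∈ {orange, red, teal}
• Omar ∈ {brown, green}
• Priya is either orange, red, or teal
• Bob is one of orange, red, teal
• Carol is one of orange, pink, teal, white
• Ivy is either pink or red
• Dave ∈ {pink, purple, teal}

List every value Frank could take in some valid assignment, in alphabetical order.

Frank, Bob, Priya share exactly the 3 values {orange, red, teal}; by pigeonhole those values go to them, so strike orange, red, teal from Hank, Dave, Ivy, Carol.
Ivy has just one choice, so Ivy = pink. Eliminate pink elsewhere: Hank, Dave, Carol.
That leaves Carol = white.
Hank's domain is down to {black}, so Hank = black.
Dave's domain is down to {purple}, so Dave = purple.
No further eliminations apply; Frank can still be any of orange, red, teal.

orange, red, teal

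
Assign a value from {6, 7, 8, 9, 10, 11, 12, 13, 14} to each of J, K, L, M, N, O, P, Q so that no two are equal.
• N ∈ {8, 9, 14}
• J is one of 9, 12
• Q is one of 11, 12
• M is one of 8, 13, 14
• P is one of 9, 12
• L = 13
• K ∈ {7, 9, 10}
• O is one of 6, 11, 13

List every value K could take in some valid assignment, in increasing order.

7, 10

L's domain is down to {13}, so L = 13. Strike 13 from M, O.
The 2 variables J and P are confined to {9, 12}, which locks those values in; drop them from K, N, Q.
Q must be 11 (only option left). Eliminate 11 elsewhere: O.
O's domain is down to {6}, so O = 6.
No further eliminations apply; K can still be any of 7, 10.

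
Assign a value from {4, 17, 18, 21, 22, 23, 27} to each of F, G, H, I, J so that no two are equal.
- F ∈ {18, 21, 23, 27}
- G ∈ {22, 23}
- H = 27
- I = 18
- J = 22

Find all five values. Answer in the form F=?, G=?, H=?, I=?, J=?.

F=21, G=23, H=27, I=18, J=22

H's domain is down to {27}, so H = 27. So F can't be 27.
I must be 18 (only option left). So F can't be 18.
That leaves J = 22. Remove 22 from G.
G has just one choice, so G = 23. Remove 23 from F.
F has just one choice, so F = 21.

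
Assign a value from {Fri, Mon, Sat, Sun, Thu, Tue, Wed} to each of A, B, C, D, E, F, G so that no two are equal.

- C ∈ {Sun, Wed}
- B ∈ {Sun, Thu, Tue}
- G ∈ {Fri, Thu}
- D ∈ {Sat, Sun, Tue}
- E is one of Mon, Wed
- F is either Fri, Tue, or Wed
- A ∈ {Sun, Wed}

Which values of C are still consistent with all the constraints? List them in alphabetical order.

Sun, Wed

The 7 variables draw from only 7 values {Fri, Mon, Sat, Sun, Thu, Tue, Wed}, so each is used; only E can be Mon, hence E = Mon.
The 6 still-open variables together cover exactly {Fri, Sat, Sun, Thu, Tue, Wed} — 6 values for 6 variables — and Sat appears only in D's list, so D = Sat.
A and C between them cover only {Sun, Wed} — a naked pair. Remove those values from B, F.
No further eliminations apply; C can still be any of Sun, Wed.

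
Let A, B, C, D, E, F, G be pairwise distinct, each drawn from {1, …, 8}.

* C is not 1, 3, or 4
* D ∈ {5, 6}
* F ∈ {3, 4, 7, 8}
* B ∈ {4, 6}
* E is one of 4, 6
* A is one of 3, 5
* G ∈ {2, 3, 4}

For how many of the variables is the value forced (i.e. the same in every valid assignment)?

3

The 2 variables B and E are confined to {4, 6}, which locks those values in; drop them from C, D, F, G.
D must be 5 (only option left). Eliminate 5 elsewhere: A, C.
A's domain is down to {3}, so A = 3. So F, G can't be 3.
G must be 2 (only option left). Strike 2 from C.
Determined: A=3, D=5, G=2. The other variables each still have more than one consistent value. That makes 3.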